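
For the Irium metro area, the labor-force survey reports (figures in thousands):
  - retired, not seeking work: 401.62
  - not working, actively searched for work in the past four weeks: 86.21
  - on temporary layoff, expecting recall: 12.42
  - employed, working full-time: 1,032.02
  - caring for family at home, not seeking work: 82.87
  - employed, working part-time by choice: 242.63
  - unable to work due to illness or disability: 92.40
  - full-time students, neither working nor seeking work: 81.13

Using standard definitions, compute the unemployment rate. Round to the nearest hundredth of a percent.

Employed = 1,032.02 + 242.63 = 1,274.65 thousand.
Unemployed = 86.21 + 12.42 = 98.63 thousand (jobless and actively searching, or on temporary layoff).
Labor force = 1,274.65 + 98.63 = 1,373.28 thousand.
Unemployment rate = 98.63 / 1,373.28 = 7.18%.

Unemployment rate ≈ 7.18%.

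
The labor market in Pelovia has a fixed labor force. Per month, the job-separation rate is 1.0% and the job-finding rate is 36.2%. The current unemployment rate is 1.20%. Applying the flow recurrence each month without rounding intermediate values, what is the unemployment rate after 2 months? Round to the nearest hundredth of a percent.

Unemployment rate after two months ≈ 2.10%.

With a fixed labor force, u_{t+1} = u_t + s·(1−u_t) − f·u_t = u_t·(1−s−f) + s.
Here 1−s−f = 0.628 and s = 0.010.
u_1 = 0.012000 × 0.628 + 0.010 = 0.017536.
u_2 = 0.017536 × 0.628 + 0.010 = 0.021013.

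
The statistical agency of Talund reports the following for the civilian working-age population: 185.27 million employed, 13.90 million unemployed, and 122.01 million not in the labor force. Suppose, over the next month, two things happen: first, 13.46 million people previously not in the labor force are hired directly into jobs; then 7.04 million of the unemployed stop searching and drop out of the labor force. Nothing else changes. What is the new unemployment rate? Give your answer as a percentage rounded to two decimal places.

Initially, labor force = 185.27 + 13.90 = 199.17 million, so u = 13.90/199.17 = 6.98%.
After the first change, employed and labor force both rise by 13.46; unemployed unchanged → E = 198.73, U = 13.90, labor force = 212.63 million.
After the second change, unemployed and labor force both fall by 7.04 → E = 198.73, U = 6.86, labor force = 205.59 million.
New unemployment rate = 6.86 / 205.59 = 3.34%.

New unemployment rate ≈ 3.34%.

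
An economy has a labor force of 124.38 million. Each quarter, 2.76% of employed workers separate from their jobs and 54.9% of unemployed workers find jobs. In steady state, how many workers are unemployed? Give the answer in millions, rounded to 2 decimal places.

Steady-state unemployment rate u* = s/(s+f) = 2.76/(2.76+54.9) = 0.047867.
Unemployed = u* × labor force = 0.047867 × 124.38 ≈ 5.95 million.

About 5.95 million are unemployed in steady state.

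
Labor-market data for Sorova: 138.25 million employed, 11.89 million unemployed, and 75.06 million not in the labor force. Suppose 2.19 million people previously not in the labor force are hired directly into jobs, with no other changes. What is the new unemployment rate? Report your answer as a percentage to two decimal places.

Initially, labor force = 138.25 + 11.89 = 150.14 million, so u = 11.89/150.14 = 7.92%.
After the change, employed and labor force both rise by 2.19; unemployed unchanged → E = 140.44, U = 11.89, labor force = 152.33 million.
New unemployment rate = 11.89 / 152.33 = 7.81%.

New unemployment rate ≈ 7.81%.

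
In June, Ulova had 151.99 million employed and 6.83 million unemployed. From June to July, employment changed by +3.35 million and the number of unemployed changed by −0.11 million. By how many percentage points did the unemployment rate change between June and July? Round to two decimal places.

The unemployment rate changed by −0.15 percentage points.

June: labor force = 151.99 + 6.83 = 158.82; u = 6.83/158.82 = 4.30%.
July: labor force = 155.34 + 6.72 = 162.06; u = 6.72/162.06 = 4.15%.
Change = 4.15% − 4.30% = −0.15 pp.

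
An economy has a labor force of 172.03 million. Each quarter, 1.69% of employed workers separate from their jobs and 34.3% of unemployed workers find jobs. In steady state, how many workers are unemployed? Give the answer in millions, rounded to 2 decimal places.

Steady-state unemployment rate u* = s/(s+f) = 1.69/(1.69+34.3) = 0.046957.
Unemployed = u* × labor force = 0.046957 × 172.03 ≈ 8.08 million.

About 8.08 million are unemployed in steady state.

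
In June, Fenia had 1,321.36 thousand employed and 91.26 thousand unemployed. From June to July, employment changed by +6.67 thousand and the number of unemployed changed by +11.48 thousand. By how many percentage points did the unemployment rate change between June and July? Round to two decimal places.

The unemployment rate changed by +0.72 percentage points.

June: labor force = 1,321.36 + 91.26 = 1,412.62; u = 91.26/1,412.62 = 6.46%.
July: labor force = 1,328.03 + 102.74 = 1,430.77; u = 102.74/1,430.77 = 7.18%.
Change = 7.18% − 6.46% = +0.72 pp.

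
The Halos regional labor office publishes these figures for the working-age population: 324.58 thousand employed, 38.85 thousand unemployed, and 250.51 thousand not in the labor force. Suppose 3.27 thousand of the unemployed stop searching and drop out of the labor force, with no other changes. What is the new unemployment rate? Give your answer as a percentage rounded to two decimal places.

New unemployment rate ≈ 9.88%.

Initially, labor force = 324.58 + 38.85 = 363.43 thousand, so u = 38.85/363.43 = 10.69%.
After the change, unemployed and labor force both fall by 3.27 → E = 324.58, U = 35.58, labor force = 360.16 thousand.
New unemployment rate = 35.58 / 360.16 = 9.88%.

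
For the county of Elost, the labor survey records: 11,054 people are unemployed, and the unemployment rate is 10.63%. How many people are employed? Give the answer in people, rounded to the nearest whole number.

Labor force = U / u = 11,054 / 0.1063 ≈ 103,989.
Employed = labor force − unemployed = 103,989 − 11,054 = 92,935.

About 92,935 are employed.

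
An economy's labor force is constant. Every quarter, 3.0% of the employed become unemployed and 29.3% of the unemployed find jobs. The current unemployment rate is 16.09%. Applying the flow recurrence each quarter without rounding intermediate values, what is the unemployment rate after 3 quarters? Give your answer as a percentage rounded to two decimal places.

Unemployment rate after three quarters ≈ 11.40%.

With a fixed labor force, u_{t+1} = u_t + s·(1−u_t) − f·u_t = u_t·(1−s−f) + s.
Here 1−s−f = 0.677 and s = 0.030.
u_1 = 0.160900 × 0.677 + 0.030 = 0.138929.
u_2 = 0.138929 × 0.677 + 0.030 = 0.124055.
u_3 = 0.124055 × 0.677 + 0.030 = 0.113985.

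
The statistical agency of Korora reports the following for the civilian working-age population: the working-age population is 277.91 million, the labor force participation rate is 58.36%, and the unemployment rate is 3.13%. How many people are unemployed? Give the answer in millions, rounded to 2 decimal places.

About 5.08 million are unemployed.

Labor force = 0.5836 × 277.91 = 162.19 million.
Unemployed = 0.0313 × 162.19 ≈ 5.08 million.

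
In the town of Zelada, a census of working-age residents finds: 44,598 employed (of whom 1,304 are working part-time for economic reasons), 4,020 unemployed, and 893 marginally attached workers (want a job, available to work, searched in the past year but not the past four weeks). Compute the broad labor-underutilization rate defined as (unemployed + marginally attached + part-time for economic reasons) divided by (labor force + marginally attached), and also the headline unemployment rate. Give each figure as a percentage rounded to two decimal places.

Broad underutilization rate ≈ 12.56%; headline unemployment rate ≈ 8.27%.

Labor force = 44,598 + 4,020 = 48,618.
Numerator = 4,020 + 893 + 1,304 = 6,217.
Denominator = 48,618 + 893 = 49,511.
Broad rate = 6,217 / 49,511 = 12.56%.
Headline unemployment rate = 4,020 / 48,618 = 8.27%.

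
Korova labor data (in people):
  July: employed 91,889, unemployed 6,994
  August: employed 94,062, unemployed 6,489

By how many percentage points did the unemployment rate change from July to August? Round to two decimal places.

July: labor force = 91,889 + 6,994 = 98,883; u = 6,994/98,883 = 7.07%.
August: labor force = 94,062 + 6,489 = 100,551; u = 6,489/100,551 = 6.45%.
Change = 6.45% − 7.07% = −0.62 pp.

The unemployment rate changed by −0.62 percentage points.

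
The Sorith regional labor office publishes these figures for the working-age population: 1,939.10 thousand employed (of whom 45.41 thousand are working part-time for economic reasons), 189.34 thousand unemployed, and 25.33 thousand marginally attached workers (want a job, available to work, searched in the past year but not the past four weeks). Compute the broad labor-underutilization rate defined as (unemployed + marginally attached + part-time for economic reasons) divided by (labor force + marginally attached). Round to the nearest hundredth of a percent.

Labor force = 1,939.10 + 189.34 = 2,128.44 thousand.
Numerator = 189.34 + 25.33 + 45.41 = 260.08 thousand.
Denominator = 2,128.44 + 25.33 = 2,153.77 thousand.
Broad rate = 260.08 / 2,153.77 = 12.08%.

Broad underutilization rate ≈ 12.08%.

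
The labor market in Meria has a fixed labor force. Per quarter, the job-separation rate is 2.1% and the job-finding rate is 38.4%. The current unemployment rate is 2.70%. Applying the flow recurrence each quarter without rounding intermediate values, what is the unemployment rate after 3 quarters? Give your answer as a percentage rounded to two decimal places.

Unemployment rate after three quarters ≈ 4.66%.

With a fixed labor force, u_{t+1} = u_t + s·(1−u_t) − f·u_t = u_t·(1−s−f) + s.
Here 1−s−f = 0.595 and s = 0.021.
u_1 = 0.027000 × 0.595 + 0.021 = 0.037065.
u_2 = 0.037065 × 0.595 + 0.021 = 0.043054.
u_3 = 0.043054 × 0.595 + 0.021 = 0.046617.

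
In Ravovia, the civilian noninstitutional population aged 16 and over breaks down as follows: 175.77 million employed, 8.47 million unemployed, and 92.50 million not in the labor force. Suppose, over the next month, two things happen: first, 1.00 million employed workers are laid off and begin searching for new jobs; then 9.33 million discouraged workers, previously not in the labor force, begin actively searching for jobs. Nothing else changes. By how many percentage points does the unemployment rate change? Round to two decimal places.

Initially, labor force = 175.77 + 8.47 = 184.24 million, so u = 8.47/184.24 = 4.60%.
After the first change, employed falls and unemployed rises by 1.00; labor force unchanged → E = 174.77, U = 9.47, labor force = 184.24 million.
After the second change, unemployed and labor force both rise by 9.33 → E = 174.77, U = 18.80, labor force = 193.57 million.
New unemployment rate = 18.80 / 193.57 = 9.71%.
Change = 9.71% − 4.60% = +5.11 percentage points.

The unemployment rate changes by +5.11 percentage points.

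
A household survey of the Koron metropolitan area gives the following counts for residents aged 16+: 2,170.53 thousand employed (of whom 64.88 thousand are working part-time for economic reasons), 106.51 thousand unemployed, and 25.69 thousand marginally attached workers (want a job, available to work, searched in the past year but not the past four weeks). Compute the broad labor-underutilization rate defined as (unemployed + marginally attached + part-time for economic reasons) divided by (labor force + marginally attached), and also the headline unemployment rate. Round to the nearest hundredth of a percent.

Broad underutilization rate ≈ 8.56%; headline unemployment rate ≈ 4.68%.

Labor force = 2,170.53 + 106.51 = 2,277.04 thousand.
Numerator = 106.51 + 25.69 + 64.88 = 197.08 thousand.
Denominator = 2,277.04 + 25.69 = 2,302.73 thousand.
Broad rate = 197.08 / 2,302.73 = 8.56%.
Headline unemployment rate = 106.51 / 2,277.04 = 4.68%.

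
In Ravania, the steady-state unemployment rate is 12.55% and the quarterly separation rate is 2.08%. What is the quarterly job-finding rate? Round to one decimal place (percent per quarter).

From u* = s/(s+f): f = s·(1−u)/u.
f = 2.08 × (1 − 0.1255) / 0.1255 = 1.8190 / 0.1255 ≈ 14.5% per quarter.

Job-finding rate ≈ 14.5% per quarter.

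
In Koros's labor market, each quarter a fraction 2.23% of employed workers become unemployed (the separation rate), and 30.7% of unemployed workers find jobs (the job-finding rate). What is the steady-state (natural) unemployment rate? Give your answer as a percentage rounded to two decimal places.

At steady state the flows balance: s·E = f·U, so U/(E+U) = s/(s+f).
u* = 2.23 / (2.23 + 30.7) = 2.23 / 32.93 = 6.77%.

Steady-state unemployment rate ≈ 6.77%.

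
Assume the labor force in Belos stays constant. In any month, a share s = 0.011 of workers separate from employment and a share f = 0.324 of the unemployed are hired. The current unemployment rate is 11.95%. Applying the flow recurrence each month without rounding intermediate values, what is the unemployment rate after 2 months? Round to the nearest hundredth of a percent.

Unemployment rate after two months ≈ 7.12%.

With a fixed labor force, u_{t+1} = u_t + s·(1−u_t) − f·u_t = u_t·(1−s−f) + s.
Here 1−s−f = 0.665 and s = 0.011.
u_1 = 0.119500 × 0.665 + 0.011 = 0.090467.
u_2 = 0.090467 × 0.665 + 0.011 = 0.071161.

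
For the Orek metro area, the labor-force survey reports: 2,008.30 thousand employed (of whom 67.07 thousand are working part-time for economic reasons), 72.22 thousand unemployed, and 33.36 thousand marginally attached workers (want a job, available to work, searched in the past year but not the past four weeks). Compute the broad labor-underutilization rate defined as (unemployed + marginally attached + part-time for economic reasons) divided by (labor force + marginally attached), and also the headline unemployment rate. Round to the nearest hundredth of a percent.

Labor force = 2,008.30 + 72.22 = 2,080.52 thousand.
Numerator = 72.22 + 33.36 + 67.07 = 172.65 thousand.
Denominator = 2,080.52 + 33.36 = 2,113.88 thousand.
Broad rate = 172.65 / 2,113.88 = 8.17%.
Headline unemployment rate = 72.22 / 2,080.52 = 3.47%.

Broad underutilization rate ≈ 8.17%; headline unemployment rate ≈ 3.47%.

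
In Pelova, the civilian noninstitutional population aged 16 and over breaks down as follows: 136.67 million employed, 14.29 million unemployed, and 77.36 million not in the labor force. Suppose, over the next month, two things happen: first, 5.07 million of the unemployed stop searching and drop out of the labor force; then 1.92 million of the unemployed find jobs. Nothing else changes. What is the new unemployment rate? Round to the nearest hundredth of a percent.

New unemployment rate ≈ 5.00%.

Initially, labor force = 136.67 + 14.29 = 150.96 million, so u = 14.29/150.96 = 9.47%.
After the first change, unemployed and labor force both fall by 5.07 → E = 136.67, U = 9.22, labor force = 145.89 million.
After the second change, unemployed falls and employed rises by 1.92; labor force unchanged → E = 138.59, U = 7.30, labor force = 145.89 million.
New unemployment rate = 7.30 / 145.89 = 5.00%.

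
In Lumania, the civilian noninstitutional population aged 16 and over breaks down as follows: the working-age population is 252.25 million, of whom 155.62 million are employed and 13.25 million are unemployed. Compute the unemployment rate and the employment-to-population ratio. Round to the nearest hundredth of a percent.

Labor force = employed + unemployed = 155.62 + 13.25 = 168.87 million.
Unemployment rate = 13.25 / 168.87 = 7.85%.
Employment-population ratio = 155.62 / 252.25 = 61.69%.

Unemployment rate ≈ 7.85%; employment-population ratio ≈ 61.69%.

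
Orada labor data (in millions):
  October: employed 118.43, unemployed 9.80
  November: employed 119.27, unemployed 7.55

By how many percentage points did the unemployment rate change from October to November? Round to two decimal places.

October: labor force = 118.43 + 9.80 = 128.23; u = 9.80/128.23 = 7.64%.
November: labor force = 119.27 + 7.55 = 126.82; u = 7.55/126.82 = 5.95%.
Change = 5.95% − 7.64% = −1.69 pp.

The unemployment rate changed by −1.69 percentage points.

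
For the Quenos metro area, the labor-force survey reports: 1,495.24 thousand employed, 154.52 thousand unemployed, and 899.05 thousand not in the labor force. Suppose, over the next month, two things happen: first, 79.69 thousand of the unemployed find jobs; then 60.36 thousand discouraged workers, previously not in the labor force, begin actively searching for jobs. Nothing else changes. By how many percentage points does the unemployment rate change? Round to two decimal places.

Initially, labor force = 1,495.24 + 154.52 = 1,649.76 thousand, so u = 154.52/1,649.76 = 9.37%.
After the first change, unemployed falls and employed rises by 79.69; labor force unchanged → E = 1,574.93, U = 74.83, labor force = 1,649.76 thousand.
After the second change, unemployed and labor force both rise by 60.36 → E = 1,574.93, U = 135.19, labor force = 1,710.12 thousand.
New unemployment rate = 135.19 / 1,710.12 = 7.91%.
Change = 7.91% − 9.37% = −1.46 percentage points.

The unemployment rate changes by −1.46 percentage points.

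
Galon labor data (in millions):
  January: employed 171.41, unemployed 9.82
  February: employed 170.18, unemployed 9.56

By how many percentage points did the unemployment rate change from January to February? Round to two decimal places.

The unemployment rate changed by −0.10 percentage points.

January: labor force = 171.41 + 9.82 = 181.23; u = 9.82/181.23 = 5.42%.
February: labor force = 170.18 + 9.56 = 179.74; u = 9.56/179.74 = 5.32%.
Change = 5.32% − 5.42% = −0.10 pp.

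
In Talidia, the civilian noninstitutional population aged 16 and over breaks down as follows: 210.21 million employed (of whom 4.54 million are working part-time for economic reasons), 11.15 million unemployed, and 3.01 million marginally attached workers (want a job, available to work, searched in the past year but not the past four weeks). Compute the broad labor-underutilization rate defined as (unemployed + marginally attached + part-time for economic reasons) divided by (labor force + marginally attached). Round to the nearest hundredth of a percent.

Broad underutilization rate ≈ 8.33%.

Labor force = 210.21 + 11.15 = 221.36 million.
Numerator = 11.15 + 3.01 + 4.54 = 18.70 million.
Denominator = 221.36 + 3.01 = 224.37 million.
Broad rate = 18.70 / 224.37 = 8.33%.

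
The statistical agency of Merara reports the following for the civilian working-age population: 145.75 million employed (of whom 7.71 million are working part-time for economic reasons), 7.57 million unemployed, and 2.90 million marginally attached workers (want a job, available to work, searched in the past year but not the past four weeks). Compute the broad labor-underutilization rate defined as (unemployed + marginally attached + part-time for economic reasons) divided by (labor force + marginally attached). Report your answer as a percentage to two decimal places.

Labor force = 145.75 + 7.57 = 153.32 million.
Numerator = 7.57 + 2.90 + 7.71 = 18.18 million.
Denominator = 153.32 + 2.90 = 156.22 million.
Broad rate = 18.18 / 156.22 = 11.64%.

Broad underutilization rate ≈ 11.64%.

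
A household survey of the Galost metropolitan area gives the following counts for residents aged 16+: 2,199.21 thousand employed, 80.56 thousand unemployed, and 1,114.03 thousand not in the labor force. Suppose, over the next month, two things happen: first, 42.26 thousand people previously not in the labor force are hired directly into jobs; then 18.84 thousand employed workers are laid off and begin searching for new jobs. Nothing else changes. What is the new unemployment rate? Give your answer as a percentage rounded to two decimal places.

New unemployment rate ≈ 4.28%.

Initially, labor force = 2,199.21 + 80.56 = 2,279.77 thousand, so u = 80.56/2,279.77 = 3.53%.
After the first change, employed and labor force both rise by 42.26; unemployed unchanged → E = 2,241.47, U = 80.56, labor force = 2,322.03 thousand.
After the second change, employed falls and unemployed rises by 18.84; labor force unchanged → E = 2,222.63, U = 99.40, labor force = 2,322.03 thousand.
New unemployment rate = 99.40 / 2,322.03 = 4.28%.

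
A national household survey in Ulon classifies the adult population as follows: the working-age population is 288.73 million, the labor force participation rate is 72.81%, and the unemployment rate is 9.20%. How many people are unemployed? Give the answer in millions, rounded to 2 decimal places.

Labor force = 0.7281 × 288.73 = 210.22 million.
Unemployed = 0.0920 × 210.22 ≈ 19.34 million.

About 19.34 million are unemployed.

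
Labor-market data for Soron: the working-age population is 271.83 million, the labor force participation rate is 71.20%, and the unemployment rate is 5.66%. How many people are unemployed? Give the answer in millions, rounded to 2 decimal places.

About 10.95 million are unemployed.

Labor force = 0.7120 × 271.83 = 193.54 million.
Unemployed = 0.0566 × 193.54 ≈ 10.95 million.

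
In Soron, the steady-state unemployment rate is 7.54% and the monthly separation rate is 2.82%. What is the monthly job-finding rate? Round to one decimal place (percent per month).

Job-finding rate ≈ 34.6% per month.

From u* = s/(s+f): f = s·(1−u)/u.
f = 2.82 × (1 − 0.0754) / 0.0754 = 2.6074 / 0.0754 ≈ 34.6% per month.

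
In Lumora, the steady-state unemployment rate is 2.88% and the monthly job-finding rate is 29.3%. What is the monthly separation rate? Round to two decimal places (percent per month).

From u* = s/(s+f): s = u·f/(1−u).
s = 0.0288 × 29.3 / (1 − 0.0288) = 0.8438 / 0.9712 ≈ 0.87% per month.

Separation rate ≈ 0.87% per month.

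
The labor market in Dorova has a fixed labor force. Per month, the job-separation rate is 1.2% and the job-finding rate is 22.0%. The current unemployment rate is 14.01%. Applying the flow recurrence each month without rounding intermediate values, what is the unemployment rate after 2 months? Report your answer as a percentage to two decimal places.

With a fixed labor force, u_{t+1} = u_t + s·(1−u_t) − f·u_t = u_t·(1−s−f) + s.
Here 1−s−f = 0.768 and s = 0.012.
u_1 = 0.140100 × 0.768 + 0.012 = 0.119597.
u_2 = 0.119597 × 0.768 + 0.012 = 0.103850.

Unemployment rate after two months ≈ 10.39%.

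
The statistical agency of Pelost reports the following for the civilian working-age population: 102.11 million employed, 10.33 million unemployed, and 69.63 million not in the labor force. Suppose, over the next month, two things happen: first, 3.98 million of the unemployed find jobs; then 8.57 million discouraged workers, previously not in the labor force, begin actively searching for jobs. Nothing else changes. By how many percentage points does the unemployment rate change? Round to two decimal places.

Initially, labor force = 102.11 + 10.33 = 112.44 million, so u = 10.33/112.44 = 9.19%.
After the first change, unemployed falls and employed rises by 3.98; labor force unchanged → E = 106.09, U = 6.35, labor force = 112.44 million.
After the second change, unemployed and labor force both rise by 8.57 → E = 106.09, U = 14.92, labor force = 121.01 million.
New unemployment rate = 14.92 / 121.01 = 12.33%.
Change = 12.33% − 9.19% = +3.14 percentage points.

The unemployment rate changes by +3.14 percentage points.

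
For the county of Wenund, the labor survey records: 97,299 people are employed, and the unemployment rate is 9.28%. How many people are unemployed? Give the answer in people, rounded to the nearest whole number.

Let U be the number unemployed. The labor force is E + U, and U/(E+U) = 0.0928.
So U = 0.0928 × 97,299 / (1 − 0.0928) = 9029.35 / 0.9072 ≈ 9,953.

About 9,953 are unemployed.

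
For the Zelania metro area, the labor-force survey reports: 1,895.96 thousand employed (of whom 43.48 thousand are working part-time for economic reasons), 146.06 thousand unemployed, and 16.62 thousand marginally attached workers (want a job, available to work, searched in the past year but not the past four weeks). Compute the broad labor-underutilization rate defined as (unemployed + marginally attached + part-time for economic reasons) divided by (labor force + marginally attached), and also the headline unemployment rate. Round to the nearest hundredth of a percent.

Labor force = 1,895.96 + 146.06 = 2,042.02 thousand.
Numerator = 146.06 + 16.62 + 43.48 = 206.16 thousand.
Denominator = 2,042.02 + 16.62 = 2,058.64 thousand.
Broad rate = 206.16 / 2,058.64 = 10.01%.
Headline unemployment rate = 146.06 / 2,042.02 = 7.15%.

Broad underutilization rate ≈ 10.01%; headline unemployment rate ≈ 7.15%.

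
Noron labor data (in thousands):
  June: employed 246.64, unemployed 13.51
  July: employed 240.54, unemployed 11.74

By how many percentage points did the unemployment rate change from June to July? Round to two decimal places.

June: labor force = 246.64 + 13.51 = 260.15; u = 13.51/260.15 = 5.19%.
July: labor force = 240.54 + 11.74 = 252.28; u = 11.74/252.28 = 4.65%.
Change = 4.65% − 5.19% = −0.54 pp.

The unemployment rate changed by −0.54 percentage points.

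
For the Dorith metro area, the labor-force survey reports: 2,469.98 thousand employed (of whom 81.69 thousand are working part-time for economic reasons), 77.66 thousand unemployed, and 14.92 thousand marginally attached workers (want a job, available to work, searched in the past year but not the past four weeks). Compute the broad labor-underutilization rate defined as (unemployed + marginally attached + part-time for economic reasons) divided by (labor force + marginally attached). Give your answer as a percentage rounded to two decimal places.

Labor force = 2,469.98 + 77.66 = 2,547.64 thousand.
Numerator = 77.66 + 14.92 + 81.69 = 174.27 thousand.
Denominator = 2,547.64 + 14.92 = 2,562.56 thousand.
Broad rate = 174.27 / 2,562.56 = 6.80%.

Broad underutilization rate ≈ 6.80%.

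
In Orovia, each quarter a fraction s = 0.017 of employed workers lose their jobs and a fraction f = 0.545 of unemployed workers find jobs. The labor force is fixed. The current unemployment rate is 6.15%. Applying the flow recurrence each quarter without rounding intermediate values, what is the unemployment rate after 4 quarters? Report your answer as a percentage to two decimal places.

With a fixed labor force, u_{t+1} = u_t + s·(1−u_t) − f·u_t = u_t·(1−s−f) + s.
Here 1−s−f = 0.438 and s = 0.017.
u_1 = 0.061500 × 0.438 + 0.017 = 0.043937.
u_2 = 0.043937 × 0.438 + 0.017 = 0.036244.
u_3 = 0.036244 × 0.438 + 0.017 = 0.032875.
u_4 = 0.032875 × 0.438 + 0.017 = 0.031399.

Unemployment rate after four quarters ≈ 3.14%.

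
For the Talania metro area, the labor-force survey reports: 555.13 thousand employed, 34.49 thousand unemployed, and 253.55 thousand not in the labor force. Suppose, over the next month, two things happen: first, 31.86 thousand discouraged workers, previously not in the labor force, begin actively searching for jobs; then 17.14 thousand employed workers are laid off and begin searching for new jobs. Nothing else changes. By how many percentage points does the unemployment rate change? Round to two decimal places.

Initially, labor force = 555.13 + 34.49 = 589.62 thousand, so u = 34.49/589.62 = 5.85%.
After the first change, unemployed and labor force both rise by 31.86 → E = 555.13, U = 66.35, labor force = 621.48 thousand.
After the second change, employed falls and unemployed rises by 17.14; labor force unchanged → E = 537.99, U = 83.49, labor force = 621.48 thousand.
New unemployment rate = 83.49 / 621.48 = 13.43%.
Change = 13.43% − 5.85% = +7.58 percentage points.

The unemployment rate changes by +7.58 percentage points.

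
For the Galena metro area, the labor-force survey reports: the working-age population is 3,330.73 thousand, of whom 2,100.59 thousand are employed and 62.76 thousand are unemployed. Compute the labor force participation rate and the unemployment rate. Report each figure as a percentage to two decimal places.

Labor force = employed + unemployed = 2,100.59 + 62.76 = 2,163.35 thousand.
Unemployment rate = 62.76 / 2,163.35 = 2.90%.
Labor force participation rate = 2,163.35 / 3,330.73 = 64.95%.

Labor force participation rate ≈ 64.95%; unemployment rate ≈ 2.90%.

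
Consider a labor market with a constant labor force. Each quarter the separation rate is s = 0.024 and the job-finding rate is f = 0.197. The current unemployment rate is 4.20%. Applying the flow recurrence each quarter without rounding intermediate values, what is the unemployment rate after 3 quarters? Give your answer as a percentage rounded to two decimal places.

With a fixed labor force, u_{t+1} = u_t + s·(1−u_t) − f·u_t = u_t·(1−s−f) + s.
Here 1−s−f = 0.779 and s = 0.024.
u_1 = 0.042000 × 0.779 + 0.024 = 0.056718.
u_2 = 0.056718 × 0.779 + 0.024 = 0.068183.
u_3 = 0.068183 × 0.779 + 0.024 = 0.077115.

Unemployment rate after three quarters ≈ 7.71%.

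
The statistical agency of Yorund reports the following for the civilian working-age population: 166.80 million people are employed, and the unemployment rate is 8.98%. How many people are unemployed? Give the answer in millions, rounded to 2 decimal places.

Let U be the number unemployed. The labor force is E + U, and U/(E+U) = 0.0898.
So U = 0.0898 × 166.80 / (1 − 0.0898) = 14.9786 / 0.9102 ≈ 16.46 million.

About 16.46 million are unemployed.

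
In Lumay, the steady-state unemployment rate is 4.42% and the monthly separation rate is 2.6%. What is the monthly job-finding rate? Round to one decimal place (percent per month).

From u* = s/(s+f): f = s·(1−u)/u.
f = 2.6 × (1 − 0.0442) / 0.0442 = 2.4851 / 0.0442 ≈ 56.2% per month.

Job-finding rate ≈ 56.2% per month.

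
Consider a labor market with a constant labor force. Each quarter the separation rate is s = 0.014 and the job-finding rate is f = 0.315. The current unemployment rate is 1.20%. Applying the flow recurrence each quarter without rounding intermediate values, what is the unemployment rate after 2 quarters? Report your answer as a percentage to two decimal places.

With a fixed labor force, u_{t+1} = u_t + s·(1−u_t) − f·u_t = u_t·(1−s−f) + s.
Here 1−s−f = 0.671 and s = 0.014.
u_1 = 0.012000 × 0.671 + 0.014 = 0.022052.
u_2 = 0.022052 × 0.671 + 0.014 = 0.028797.

Unemployment rate after two quarters ≈ 2.88%.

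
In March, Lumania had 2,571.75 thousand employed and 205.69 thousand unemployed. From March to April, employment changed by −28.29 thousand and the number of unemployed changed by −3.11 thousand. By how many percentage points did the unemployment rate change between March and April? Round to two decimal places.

March: labor force = 2,571.75 + 205.69 = 2,777.44; u = 205.69/2,777.44 = 7.41%.
April: labor force = 2,543.46 + 202.58 = 2,746.04; u = 202.58/2,746.04 = 7.38%.
Change = 7.38% − 7.41% = −0.03 pp.

The unemployment rate changed by −0.03 percentage points.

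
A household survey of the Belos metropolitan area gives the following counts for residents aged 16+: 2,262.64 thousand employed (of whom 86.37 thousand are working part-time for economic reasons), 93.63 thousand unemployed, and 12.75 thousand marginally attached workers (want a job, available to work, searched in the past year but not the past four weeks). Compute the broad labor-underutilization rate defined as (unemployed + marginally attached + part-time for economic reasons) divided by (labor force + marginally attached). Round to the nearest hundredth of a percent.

Labor force = 2,262.64 + 93.63 = 2,356.27 thousand.
Numerator = 93.63 + 12.75 + 86.37 = 192.75 thousand.
Denominator = 2,356.27 + 12.75 = 2,369.02 thousand.
Broad rate = 192.75 / 2,369.02 = 8.14%.

Broad underutilization rate ≈ 8.14%.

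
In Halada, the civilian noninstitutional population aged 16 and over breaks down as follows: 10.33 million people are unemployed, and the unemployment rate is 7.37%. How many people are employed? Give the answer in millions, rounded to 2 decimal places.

About 129.83 million are employed.

Labor force = U / u = 10.33 / 0.0737 ≈ 140.16 million.
Employed = labor force − unemployed = 140.16 − 10.33 = 129.83 million.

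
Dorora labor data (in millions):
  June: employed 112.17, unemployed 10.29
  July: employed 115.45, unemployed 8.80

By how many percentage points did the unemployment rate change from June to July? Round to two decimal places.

June: labor force = 112.17 + 10.29 = 122.46; u = 10.29/122.46 = 8.40%.
July: labor force = 115.45 + 8.80 = 124.25; u = 8.80/124.25 = 7.08%.
Change = 7.08% − 8.40% = −1.32 pp.

The unemployment rate changed by −1.32 percentage points.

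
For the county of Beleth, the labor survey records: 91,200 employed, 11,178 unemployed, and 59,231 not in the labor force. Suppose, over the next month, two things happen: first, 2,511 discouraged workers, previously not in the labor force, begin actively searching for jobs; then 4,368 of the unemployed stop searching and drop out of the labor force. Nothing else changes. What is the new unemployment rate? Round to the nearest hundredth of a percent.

Initially, labor force = 91,200 + 11,178 = 102,378, so u = 11,178/102,378 = 10.92%.
After the first change, unemployed and labor force both rise by 2,511 → E = 91,200, U = 13,689, labor force = 104,889.
After the second change, unemployed and labor force both fall by 4,368 → E = 91,200, U = 9,321, labor force = 100,521.
New unemployment rate = 9,321 / 100,521 = 9.27%.

New unemployment rate ≈ 9.27%.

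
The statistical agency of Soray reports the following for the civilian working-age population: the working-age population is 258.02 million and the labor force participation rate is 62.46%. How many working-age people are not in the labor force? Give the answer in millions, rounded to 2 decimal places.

Share not in the labor force = 1 − 0.6246 = 0.3754.
Not in labor force = 0.3754 × 258.02 ≈ 96.86 million.

About 96.86 million are not in the labor force.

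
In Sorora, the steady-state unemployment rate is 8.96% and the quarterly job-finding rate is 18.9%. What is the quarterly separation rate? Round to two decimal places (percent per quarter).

Separation rate ≈ 1.86% per quarter.

From u* = s/(s+f): s = u·f/(1−u).
s = 0.0896 × 18.9 / (1 − 0.0896) = 1.6934 / 0.9104 ≈ 1.86% per quarter.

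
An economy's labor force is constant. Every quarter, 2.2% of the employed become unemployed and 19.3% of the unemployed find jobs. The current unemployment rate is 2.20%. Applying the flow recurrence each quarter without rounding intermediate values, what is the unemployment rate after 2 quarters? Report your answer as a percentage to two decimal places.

Unemployment rate after two quarters ≈ 5.28%.

With a fixed labor force, u_{t+1} = u_t + s·(1−u_t) − f·u_t = u_t·(1−s−f) + s.
Here 1−s−f = 0.785 and s = 0.022.
u_1 = 0.022000 × 0.785 + 0.022 = 0.039270.
u_2 = 0.039270 × 0.785 + 0.022 = 0.052827.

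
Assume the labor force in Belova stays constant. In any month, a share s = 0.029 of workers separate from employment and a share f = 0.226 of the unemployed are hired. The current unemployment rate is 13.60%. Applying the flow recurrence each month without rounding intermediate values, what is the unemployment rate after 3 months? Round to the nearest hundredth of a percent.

Unemployment rate after three months ≈ 12.29%.

With a fixed labor force, u_{t+1} = u_t + s·(1−u_t) − f·u_t = u_t·(1−s−f) + s.
Here 1−s−f = 0.745 and s = 0.029.
u_1 = 0.136000 × 0.745 + 0.029 = 0.130320.
u_2 = 0.130320 × 0.745 + 0.029 = 0.126088.
u_3 = 0.126088 × 0.745 + 0.029 = 0.122936.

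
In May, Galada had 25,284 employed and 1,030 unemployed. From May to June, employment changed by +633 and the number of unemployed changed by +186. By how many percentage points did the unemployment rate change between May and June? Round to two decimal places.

The unemployment rate changed by +0.57 percentage points.

May: labor force = 25,284 + 1,030 = 26,314; u = 1,030/26,314 = 3.91%.
June: labor force = 25,917 + 1,216 = 27,133; u = 1,216/27,133 = 4.48%.
Change = 4.48% − 3.91% = +0.57 pp.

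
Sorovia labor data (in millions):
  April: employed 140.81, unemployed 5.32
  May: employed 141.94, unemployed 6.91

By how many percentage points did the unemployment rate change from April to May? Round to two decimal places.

The unemployment rate changed by +1.00 percentage points.

April: labor force = 140.81 + 5.32 = 146.13; u = 5.32/146.13 = 3.64%.
May: labor force = 141.94 + 6.91 = 148.85; u = 6.91/148.85 = 4.64%.
Change = 4.64% − 3.64% = +1.00 pp.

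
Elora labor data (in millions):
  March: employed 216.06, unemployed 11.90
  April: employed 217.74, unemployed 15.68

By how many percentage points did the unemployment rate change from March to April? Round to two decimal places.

March: labor force = 216.06 + 11.90 = 227.96; u = 11.90/227.96 = 5.22%.
April: labor force = 217.74 + 15.68 = 233.42; u = 15.68/233.42 = 6.72%.
Change = 6.72% − 5.22% = +1.50 pp.

The unemployment rate changed by +1.50 percentage points.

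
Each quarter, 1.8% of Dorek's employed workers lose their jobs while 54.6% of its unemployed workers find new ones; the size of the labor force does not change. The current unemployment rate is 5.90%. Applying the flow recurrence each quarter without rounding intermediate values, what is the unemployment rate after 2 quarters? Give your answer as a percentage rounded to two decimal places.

With a fixed labor force, u_{t+1} = u_t + s·(1−u_t) − f·u_t = u_t·(1−s−f) + s.
Here 1−s−f = 0.436 and s = 0.018.
u_1 = 0.059000 × 0.436 + 0.018 = 0.043724.
u_2 = 0.043724 × 0.436 + 0.018 = 0.037064.

Unemployment rate after two quarters ≈ 3.71%.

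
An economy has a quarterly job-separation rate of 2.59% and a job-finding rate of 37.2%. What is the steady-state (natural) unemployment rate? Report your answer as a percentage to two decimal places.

Steady-state unemployment rate ≈ 6.51%.

At steady state the flows balance: s·E = f·U, so U/(E+U) = s/(s+f).
u* = 2.59 / (2.59 + 37.2) = 2.59 / 39.79 = 6.51%.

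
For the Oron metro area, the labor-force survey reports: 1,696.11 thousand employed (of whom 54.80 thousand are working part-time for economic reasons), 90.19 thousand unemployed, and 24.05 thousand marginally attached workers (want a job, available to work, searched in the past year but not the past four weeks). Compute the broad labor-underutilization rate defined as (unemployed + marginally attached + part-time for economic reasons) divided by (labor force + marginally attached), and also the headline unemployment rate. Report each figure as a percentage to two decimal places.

Broad underutilization rate ≈ 9.34%; headline unemployment rate ≈ 5.05%.

Labor force = 1,696.11 + 90.19 = 1,786.30 thousand.
Numerator = 90.19 + 24.05 + 54.80 = 169.04 thousand.
Denominator = 1,786.30 + 24.05 = 1,810.35 thousand.
Broad rate = 169.04 / 1,810.35 = 9.34%.
Headline unemployment rate = 90.19 / 1,786.30 = 5.05%.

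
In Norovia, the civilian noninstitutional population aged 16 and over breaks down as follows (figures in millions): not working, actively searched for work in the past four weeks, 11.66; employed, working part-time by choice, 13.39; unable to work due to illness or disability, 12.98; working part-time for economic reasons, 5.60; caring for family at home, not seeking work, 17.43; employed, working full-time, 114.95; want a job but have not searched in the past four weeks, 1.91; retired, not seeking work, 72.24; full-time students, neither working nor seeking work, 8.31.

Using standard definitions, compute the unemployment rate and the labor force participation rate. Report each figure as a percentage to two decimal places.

Unemployment rate ≈ 8.01%; labor force participation rate ≈ 56.33%.

Employed = 13.39 + 5.60 + 114.95 = 133.94 million (anyone who worked, including part-time for economic reasons, counts as employed).
Unemployed = 11.66 million.
Labor force = 133.94 + 11.66 = 145.60 million.
Not in labor force = 12.98 + 17.43 + 1.91 + 72.24 + 8.31 = 112.87 million (those not working and not actively searching are outside the labor force — including those who want a job but have given up searching).
Civilian working-age population = 145.60 + 112.87 = 258.47 million.
Unemployment rate = 11.66 / 145.60 = 8.01%.
Labor force participation rate = 145.60 / 258.47 = 56.33%.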